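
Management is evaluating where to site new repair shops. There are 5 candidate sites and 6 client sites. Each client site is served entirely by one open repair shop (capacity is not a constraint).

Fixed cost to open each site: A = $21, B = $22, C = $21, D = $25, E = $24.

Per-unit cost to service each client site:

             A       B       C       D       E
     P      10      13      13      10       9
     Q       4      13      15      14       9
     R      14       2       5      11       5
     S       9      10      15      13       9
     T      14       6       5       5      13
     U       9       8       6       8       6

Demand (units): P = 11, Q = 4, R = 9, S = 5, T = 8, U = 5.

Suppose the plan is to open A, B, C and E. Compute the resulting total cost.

Total cost: 336

Each client site is assigned to its cheapest site among the open ones.
{A, B, C, E}: P→E 9·11=99, Q→A 4·4=16, R→B 2·9=18, S→A 9·5=45, T→C 5·8=40, U→C 6·5=30. Service 248; fixed 88; total 336.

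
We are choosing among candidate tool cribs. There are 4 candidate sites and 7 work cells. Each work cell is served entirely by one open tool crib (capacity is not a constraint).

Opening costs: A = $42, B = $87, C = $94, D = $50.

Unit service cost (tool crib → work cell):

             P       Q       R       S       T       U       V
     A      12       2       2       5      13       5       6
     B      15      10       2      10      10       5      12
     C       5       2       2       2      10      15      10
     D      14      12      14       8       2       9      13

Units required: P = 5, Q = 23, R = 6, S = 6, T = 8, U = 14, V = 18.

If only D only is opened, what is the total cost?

Total cost: 904

Each work cell is assigned to its cheapest site among the open ones.
{D}: P→D 14·5=70, Q→D 12·23=276, R→D 14·6=84, S→D 8·6=48, T→D 2·8=16, U→D 9·14=126, V→D 13·18=234. Service 854; fixed 50; total 904.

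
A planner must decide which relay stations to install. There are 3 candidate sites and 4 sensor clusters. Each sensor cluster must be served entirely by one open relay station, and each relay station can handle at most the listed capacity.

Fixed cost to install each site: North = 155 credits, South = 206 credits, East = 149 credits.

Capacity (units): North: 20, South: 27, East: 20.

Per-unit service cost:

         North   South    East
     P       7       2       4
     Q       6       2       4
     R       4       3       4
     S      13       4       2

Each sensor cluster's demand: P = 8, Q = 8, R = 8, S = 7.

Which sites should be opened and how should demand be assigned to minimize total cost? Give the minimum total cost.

Minimum total cost: 425

Open {South, East}: P→South 2·8=16, Q→South 2·8=16, R→South 3·8=24, S→East 2·7=14.
Loads: South carries 24/27, East carries 7/20. Service 70; fixed 355; total 425.
Next best feasible plan costs 430.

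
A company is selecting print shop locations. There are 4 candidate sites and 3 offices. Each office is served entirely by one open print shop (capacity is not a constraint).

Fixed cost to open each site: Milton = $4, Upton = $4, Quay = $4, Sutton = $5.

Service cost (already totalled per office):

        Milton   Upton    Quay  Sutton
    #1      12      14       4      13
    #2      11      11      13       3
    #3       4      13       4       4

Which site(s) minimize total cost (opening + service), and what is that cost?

Open Quay and Sutton; minimum total cost 20.

For any fixed open set, each office goes to its cheapest open site; total = fixed + service.
{Quay, Sutton}: #1→Quay 4, #2→Sutton 3, #3→Quay 4. Service 11; fixed 9; total 20.
{Milton, Quay, Sutton}: service 11 + fixed 13 = 24
{Upton, Quay, Sutton}: service 11 + fixed 13 = 24
{Milton, Upton, Quay, Sutton}: service 11 + fixed 17 = 28
(All 15 nonempty subsets were checked; Quay and Sutton is lowest.)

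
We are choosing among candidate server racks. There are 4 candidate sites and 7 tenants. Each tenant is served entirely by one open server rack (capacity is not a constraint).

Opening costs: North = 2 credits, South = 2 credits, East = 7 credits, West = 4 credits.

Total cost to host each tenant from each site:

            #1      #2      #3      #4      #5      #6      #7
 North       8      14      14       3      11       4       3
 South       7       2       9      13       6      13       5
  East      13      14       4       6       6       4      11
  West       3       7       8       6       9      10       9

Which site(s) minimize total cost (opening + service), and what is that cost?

Open North, South and West; minimum total cost 37.

For any fixed open set, each tenant goes to its cheapest open site; total = fixed + service.
{North, South, West}: #1→West 3, #2→South 2, #3→West 8, #4→North 3, #5→South 6, #6→North 4, #7→North 3. Service 29; fixed 8; total 37.
{North, South}: #1→South 7, #2→South 2, #3→South 9, #4→North 3, #5→South 6, #6→North 4, #7→North 3. Service 34; fixed 4; total 38.
{North, South, East}: service 29 + fixed 11 = 40
{North, South, East, West}: service 25 + fixed 15 = 40
No other subset beats 37.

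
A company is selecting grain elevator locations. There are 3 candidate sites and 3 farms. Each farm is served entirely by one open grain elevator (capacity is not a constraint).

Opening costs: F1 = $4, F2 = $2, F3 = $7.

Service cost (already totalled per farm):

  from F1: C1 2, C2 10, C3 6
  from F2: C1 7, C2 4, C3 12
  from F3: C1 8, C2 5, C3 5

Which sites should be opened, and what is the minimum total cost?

For any fixed open set, each farm goes to its cheapest open site; total = fixed + service.
{F1, F2}: C1→F1 2, C2→F2 4, C3→F1 6. Service 12; fixed 6; total 18.
{F1}: C1→F1 2, C2→F1 10, C3→F1 6. Service 18; fixed 4; total 22.
{F1, F3}: C1→F1 2, C2→F3 5, C3→F3 5. Service 12; fixed 11; total 23.
{F1, F2, F3}: C1→F1 2, C2→F2 4, C3→F3 5. Service 11; fixed 13; total 24.
No other subset beats 18.

Open F1 and F2; minimum total cost 18.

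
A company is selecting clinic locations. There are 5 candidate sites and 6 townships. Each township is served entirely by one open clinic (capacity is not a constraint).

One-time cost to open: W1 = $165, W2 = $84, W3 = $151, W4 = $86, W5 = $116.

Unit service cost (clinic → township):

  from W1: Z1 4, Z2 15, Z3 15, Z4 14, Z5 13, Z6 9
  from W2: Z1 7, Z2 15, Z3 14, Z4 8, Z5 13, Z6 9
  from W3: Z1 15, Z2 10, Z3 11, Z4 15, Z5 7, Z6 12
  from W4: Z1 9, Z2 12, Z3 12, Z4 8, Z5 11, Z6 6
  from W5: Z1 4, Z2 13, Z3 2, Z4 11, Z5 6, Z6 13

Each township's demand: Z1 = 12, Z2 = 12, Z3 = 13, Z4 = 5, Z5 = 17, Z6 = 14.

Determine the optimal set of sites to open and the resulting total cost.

For any fixed open set, each township goes to its cheapest open site; total = fixed + service.
{W4, W5}: Z1→W5 4·12=48, Z2→W4 12·12=144, Z3→W5 2·13=26, Z4→W4 8·5=40, Z5→W5 6·17=102, Z6→W4 6·14=84. Service 444; fixed 202; total 646.
{W5}: service 569 + fixed 116 = 685
{W2, W5}: Z1→W5 4·12=48, Z2→W5 13·12=156, Z3→W5 2·13=26, Z4→W2 8·5=40, Z5→W5 6·17=102, Z6→W2 9·14=126. Service 498; fixed 200; total 698.
{W1, W2, W3, W4, W5}: service 420 + fixed 602 = 1022
No other subset beats 646.

Open W4 and W5; minimum total cost 646.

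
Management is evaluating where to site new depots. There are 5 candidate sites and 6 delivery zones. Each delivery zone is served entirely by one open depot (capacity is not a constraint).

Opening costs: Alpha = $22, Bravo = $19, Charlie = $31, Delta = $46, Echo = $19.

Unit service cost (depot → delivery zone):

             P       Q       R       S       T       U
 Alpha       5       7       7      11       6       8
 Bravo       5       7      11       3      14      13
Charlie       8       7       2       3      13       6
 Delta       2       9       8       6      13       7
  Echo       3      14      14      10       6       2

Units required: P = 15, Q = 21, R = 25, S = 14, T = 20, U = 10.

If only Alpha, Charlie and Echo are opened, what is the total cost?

Total cost: 496

Each delivery zone is assigned to its cheapest site among the open ones.
{Alpha, Charlie, Echo}: P→Echo 3·15=45, Q→Alpha 7·21=147, R→Charlie 2·25=50, S→Charlie 3·14=42, T→Alpha 6·20=120, U→Echo 2·10=20. Service 424; fixed 72; total 496.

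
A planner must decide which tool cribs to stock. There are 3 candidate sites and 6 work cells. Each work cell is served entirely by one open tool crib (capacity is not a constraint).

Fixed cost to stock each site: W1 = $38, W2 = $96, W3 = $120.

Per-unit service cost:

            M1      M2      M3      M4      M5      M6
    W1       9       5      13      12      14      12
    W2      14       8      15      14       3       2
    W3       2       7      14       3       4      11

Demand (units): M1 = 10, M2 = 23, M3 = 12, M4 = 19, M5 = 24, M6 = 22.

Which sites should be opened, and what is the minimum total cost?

Open W1, W2 and W3; minimum total cost 718.

For any fixed open set, each work cell goes to its cheapest open site; total = fixed + service.
{W1, W2, W3}: M1→W3 2·10=20, M2→W1 5·23=115, M3→W1 13·12=156, M4→W3 3·19=57, M5→W2 3·24=72, M6→W2 2·22=44. Service 464; fixed 254; total 718.
{W2, W3}: M1→W3 2·10=20, M2→W3 7·23=161, M3→W3 14·12=168, M4→W3 3·19=57, M5→W2 3·24=72, M6→W2 2·22=44. Service 522; fixed 216; total 738.
{W1, W2}: service 705 + fixed 134 = 839
{W1}: service 1189 + fixed 38 = 1227
(All 7 nonempty subsets were checked; W1, W2 and W3 is lowest.)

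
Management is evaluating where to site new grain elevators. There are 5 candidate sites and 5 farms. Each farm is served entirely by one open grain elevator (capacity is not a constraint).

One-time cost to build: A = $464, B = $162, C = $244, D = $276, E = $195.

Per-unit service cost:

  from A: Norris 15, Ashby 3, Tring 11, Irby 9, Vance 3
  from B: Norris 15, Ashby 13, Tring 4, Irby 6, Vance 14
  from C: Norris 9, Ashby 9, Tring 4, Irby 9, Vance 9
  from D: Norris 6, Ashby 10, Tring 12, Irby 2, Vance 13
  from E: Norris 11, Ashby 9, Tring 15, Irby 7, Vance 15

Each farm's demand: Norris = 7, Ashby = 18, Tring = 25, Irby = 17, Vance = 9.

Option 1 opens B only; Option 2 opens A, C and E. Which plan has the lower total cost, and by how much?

Option 1: {B}: Norris→B 15·7=105, Ashby→B 13·18=234, Tring→B 4·25=100, Irby→B 6·17=102, Vance→B 14·9=126. Service 667; fixed 162; total 829.
Option 2: {A, C, E}: Norris→C 9·7=63, Ashby→A 3·18=54, Tring→C 4·25=100, Irby→E 7·17=119, Vance→A 3·9=27. Service 363; fixed 903; total 1266.
Difference: |829 − 1266| = 437.

Option 1 is cheaper by 437.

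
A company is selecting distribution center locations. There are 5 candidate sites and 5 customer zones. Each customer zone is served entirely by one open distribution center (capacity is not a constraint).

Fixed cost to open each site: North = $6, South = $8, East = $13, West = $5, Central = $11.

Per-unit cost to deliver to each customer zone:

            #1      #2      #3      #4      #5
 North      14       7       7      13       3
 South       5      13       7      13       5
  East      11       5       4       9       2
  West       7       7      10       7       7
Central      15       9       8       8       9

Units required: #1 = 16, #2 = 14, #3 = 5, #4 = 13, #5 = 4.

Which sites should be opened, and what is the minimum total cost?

For any fixed open set, each customer zone goes to its cheapest open site; total = fixed + service.
{South, East, West}: #1→South 5·16=80, #2→East 5·14=70, #3→East 4·5=20, #4→West 7·13=91, #5→East 2·4=8. Service 269; fixed 26; total 295.
{North, South, East, West}: service 269 + fixed 32 = 301
{South, East, West, Central}: #1→South 5·16=80, #2→East 5·14=70, #3→East 4·5=20, #4→West 7·13=91, #5→East 2·4=8. Service 269; fixed 37; total 306.
{North, South, East, West, Central}: service 269 + fixed 43 = 312
No other subset beats 295.

Open South, East and West; minimum total cost 295.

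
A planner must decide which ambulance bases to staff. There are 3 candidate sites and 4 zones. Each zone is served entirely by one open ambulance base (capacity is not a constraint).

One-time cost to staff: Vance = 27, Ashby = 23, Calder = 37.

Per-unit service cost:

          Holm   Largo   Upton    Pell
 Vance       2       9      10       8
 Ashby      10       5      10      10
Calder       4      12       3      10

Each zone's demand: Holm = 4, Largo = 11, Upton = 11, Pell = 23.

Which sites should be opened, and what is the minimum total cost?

For any fixed open set, each zone goes to its cheapest open site; total = fixed + service.
{Vance, Ashby, Calder}: Holm→Vance 2·4=8, Largo→Ashby 5·11=55, Upton→Calder 3·11=33, Pell→Vance 8·23=184. Service 280; fixed 87; total 367.
{Vance, Calder}: service 324 + fixed 64 = 388
{Ashby, Calder}: Holm→Calder 4·4=16, Largo→Ashby 5·11=55, Upton→Calder 3·11=33, Pell→Ashby 10·23=230. Service 334; fixed 60; total 394.
{Ashby}: Holm→Ashby 10·4=40, Largo→Ashby 5·11=55, Upton→Ashby 10·11=110, Pell→Ashby 10·23=230. Service 435; fixed 23; total 458.
No other subset beats 367.

Open Vance, Ashby and Calder; minimum total cost 367.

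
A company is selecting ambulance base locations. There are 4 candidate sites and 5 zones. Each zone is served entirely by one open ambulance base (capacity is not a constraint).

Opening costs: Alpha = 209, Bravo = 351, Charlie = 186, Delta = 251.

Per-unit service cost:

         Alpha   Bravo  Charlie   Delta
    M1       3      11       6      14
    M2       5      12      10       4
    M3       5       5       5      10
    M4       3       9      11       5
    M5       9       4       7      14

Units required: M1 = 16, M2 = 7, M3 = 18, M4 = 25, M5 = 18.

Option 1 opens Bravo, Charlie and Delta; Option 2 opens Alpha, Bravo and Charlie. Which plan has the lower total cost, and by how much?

Option 2 is cheaper by 133.

Option 1: {Bravo, Charlie, Delta}: M1→Charlie 6·16=96, M2→Delta 4·7=28, M3→Bravo 5·18=90, M4→Delta 5·25=125, M5→Bravo 4·18=72. Service 411; fixed 788; total 1199.
Option 2: {Alpha, Bravo, Charlie}: M1→Alpha 3·16=48, M2→Alpha 5·7=35, M3→Alpha 5·18=90, M4→Alpha 3·25=75, M5→Bravo 4·18=72. Service 320; fixed 746; total 1066.
Difference: |1199 − 1066| = 133.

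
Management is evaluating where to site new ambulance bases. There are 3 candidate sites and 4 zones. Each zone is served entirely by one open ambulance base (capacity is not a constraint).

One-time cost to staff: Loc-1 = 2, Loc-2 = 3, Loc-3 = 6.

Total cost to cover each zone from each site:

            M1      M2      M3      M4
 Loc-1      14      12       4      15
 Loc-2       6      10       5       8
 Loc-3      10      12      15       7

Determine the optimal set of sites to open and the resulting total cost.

For any fixed open set, each zone goes to its cheapest open site; total = fixed + service.
{Loc-2}: M1→Loc-2 6, M2→Loc-2 10, M3→Loc-2 5, M4→Loc-2 8. Service 29; fixed 3; total 32.
{Loc-1, Loc-2}: service 28 + fixed 5 = 33
{Loc-2, Loc-3}: service 28 + fixed 9 = 37
{Loc-1, Loc-2, Loc-3}: service 27 + fixed 11 = 38
(All 7 nonempty subsets were checked; Loc-2 only is lowest.)

Open Loc-2 only; minimum total cost 32.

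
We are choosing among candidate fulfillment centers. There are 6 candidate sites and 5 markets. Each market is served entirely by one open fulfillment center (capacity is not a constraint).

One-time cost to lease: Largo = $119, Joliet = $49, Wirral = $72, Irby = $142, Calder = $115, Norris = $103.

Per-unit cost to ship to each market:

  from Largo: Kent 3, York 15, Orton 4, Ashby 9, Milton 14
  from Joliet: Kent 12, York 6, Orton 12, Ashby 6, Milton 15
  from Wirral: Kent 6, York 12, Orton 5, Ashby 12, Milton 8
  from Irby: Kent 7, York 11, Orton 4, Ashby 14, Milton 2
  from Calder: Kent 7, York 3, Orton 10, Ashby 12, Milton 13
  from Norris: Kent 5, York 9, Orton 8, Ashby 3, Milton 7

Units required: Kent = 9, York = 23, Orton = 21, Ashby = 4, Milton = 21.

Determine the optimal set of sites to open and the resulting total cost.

Open Joliet and Irby; minimum total cost 542.

For any fixed open set, each market goes to its cheapest open site; total = fixed + service.
{Joliet, Irby}: Kent→Irby 7·9=63, York→Joliet 6·23=138, Orton→Irby 4·21=84, Ashby→Joliet 6·4=24, Milton→Irby 2·21=42. Service 351; fixed 191; total 542.
{Irby, Calder}: Kent→Irby 7·9=63, York→Calder 3·23=69, Orton→Irby 4·21=84, Ashby→Calder 12·4=48, Milton→Irby 2·21=42. Service 306; fixed 257; total 563.
{Joliet, Irby, Calder}: service 282 + fixed 306 = 588
{Largo, Joliet, Wirral, Irby, Calder, Norris}: Kent→Largo 3·9=27, York→Calder 3·23=69, Orton→Largo 4·21=84, Ashby→Norris 3·4=12, Milton→Irby 2·21=42. Service 234; fixed 600; total 834.
No other subset beats 542.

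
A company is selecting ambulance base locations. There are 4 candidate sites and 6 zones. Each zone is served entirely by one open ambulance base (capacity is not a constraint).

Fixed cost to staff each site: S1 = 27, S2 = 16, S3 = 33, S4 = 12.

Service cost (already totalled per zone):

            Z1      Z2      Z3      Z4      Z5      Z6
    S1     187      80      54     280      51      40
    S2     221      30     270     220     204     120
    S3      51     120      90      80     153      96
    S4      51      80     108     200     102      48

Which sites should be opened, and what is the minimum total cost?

Open S1, S2 and S3; minimum total cost 382.

For any fixed open set, each zone goes to its cheapest open site; total = fixed + service.
{S1, S2, S3}: Z1→S3 51, Z2→S2 30, Z3→S1 54, Z4→S3 80, Z5→S1 51, Z6→S1 40. Service 306; fixed 76; total 382.
{S1, S2, S3, S4}: service 306 + fixed 88 = 394
{S1, S3}: service 356 + fixed 60 = 416
{S4}: service 589 + fixed 12 = 601
No other subset beats 382.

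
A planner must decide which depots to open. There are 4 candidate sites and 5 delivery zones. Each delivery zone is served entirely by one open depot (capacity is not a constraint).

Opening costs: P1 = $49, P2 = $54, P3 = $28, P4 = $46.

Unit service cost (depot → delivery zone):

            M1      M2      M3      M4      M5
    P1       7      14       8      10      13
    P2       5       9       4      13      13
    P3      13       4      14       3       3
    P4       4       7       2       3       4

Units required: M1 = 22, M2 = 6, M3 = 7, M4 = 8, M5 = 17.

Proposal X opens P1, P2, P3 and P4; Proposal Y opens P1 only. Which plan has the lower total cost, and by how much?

Proposal X is cheaper by 266.

Proposal X: {P1, P2, P3, P4}: M1→P4 4·22=88, M2→P3 4·6=24, M3→P4 2·7=14, M4→P3 3·8=24, M5→P3 3·17=51. Service 201; fixed 177; total 378.
Proposal Y: {P1}: M1→P1 7·22=154, M2→P1 14·6=84, M3→P1 8·7=56, M4→P1 10·8=80, M5→P1 13·17=221. Service 595; fixed 49; total 644.
Difference: |378 − 644| = 266.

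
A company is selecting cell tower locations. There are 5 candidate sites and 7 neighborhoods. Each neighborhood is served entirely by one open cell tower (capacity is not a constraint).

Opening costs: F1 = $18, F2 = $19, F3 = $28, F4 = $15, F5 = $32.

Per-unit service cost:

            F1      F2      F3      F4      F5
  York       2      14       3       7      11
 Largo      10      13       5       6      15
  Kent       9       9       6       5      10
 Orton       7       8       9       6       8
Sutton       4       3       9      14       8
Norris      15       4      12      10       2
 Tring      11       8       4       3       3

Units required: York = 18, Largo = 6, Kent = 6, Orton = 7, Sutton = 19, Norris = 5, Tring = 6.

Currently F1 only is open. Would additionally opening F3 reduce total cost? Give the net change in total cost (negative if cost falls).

Yes — net change −77 (cost falls by 77).

Current service cost with {F1}: 416.
Adding F3: each neighborhood re-picks its cheapest; new service cost 311, saving 105.
Extra fixed cost: 28. Net change = 28 − 105 = -77.
(Totals: 434 → 357.)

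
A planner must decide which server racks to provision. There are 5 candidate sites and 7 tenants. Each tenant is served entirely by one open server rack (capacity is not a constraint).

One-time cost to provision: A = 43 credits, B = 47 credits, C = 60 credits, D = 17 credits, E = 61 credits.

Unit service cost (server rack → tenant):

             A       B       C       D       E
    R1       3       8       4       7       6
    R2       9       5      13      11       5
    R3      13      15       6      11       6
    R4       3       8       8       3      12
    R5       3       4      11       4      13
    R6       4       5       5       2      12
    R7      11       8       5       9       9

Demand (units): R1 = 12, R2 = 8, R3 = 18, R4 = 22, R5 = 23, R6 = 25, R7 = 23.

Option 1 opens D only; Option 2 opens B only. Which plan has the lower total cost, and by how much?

Option 1 is cheaper by 228.

Option 1: {D}: R1→D 7·12=84, R2→D 11·8=88, R3→D 11·18=198, R4→D 3·22=66, R5→D 4·23=92, R6→D 2·25=50, R7→D 9·23=207. Service 785; fixed 17; total 802.
Option 2: {B}: R1→B 8·12=96, R2→B 5·8=40, R3→B 15·18=270, R4→B 8·22=176, R5→B 4·23=92, R6→B 5·25=125, R7→B 8·23=184. Service 983; fixed 47; total 1030.
Difference: |802 − 1030| = 228.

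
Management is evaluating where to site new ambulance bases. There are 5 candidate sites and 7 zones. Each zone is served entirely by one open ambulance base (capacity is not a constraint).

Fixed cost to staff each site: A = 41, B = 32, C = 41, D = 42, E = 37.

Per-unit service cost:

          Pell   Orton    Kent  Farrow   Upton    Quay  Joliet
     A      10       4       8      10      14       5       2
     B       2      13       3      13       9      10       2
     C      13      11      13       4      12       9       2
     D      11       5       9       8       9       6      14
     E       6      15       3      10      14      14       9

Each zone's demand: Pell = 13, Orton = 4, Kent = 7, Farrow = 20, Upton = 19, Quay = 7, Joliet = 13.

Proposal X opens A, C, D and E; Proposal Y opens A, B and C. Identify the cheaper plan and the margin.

Proposal Y is cheaper by 99.

Proposal X: {A, C, D, E}: Pell→E 6·13=78, Orton→A 4·4=16, Kent→E 3·7=21, Farrow→C 4·20=80, Upton→D 9·19=171, Quay→A 5·7=35, Joliet→A 2·13=26. Service 427; fixed 161; total 588.
Proposal Y: {A, B, C}: Pell→B 2·13=26, Orton→A 4·4=16, Kent→B 3·7=21, Farrow→C 4·20=80, Upton→B 9·19=171, Quay→A 5·7=35, Joliet→A 2·13=26. Service 375; fixed 114; total 489.
Difference: |588 − 489| = 99.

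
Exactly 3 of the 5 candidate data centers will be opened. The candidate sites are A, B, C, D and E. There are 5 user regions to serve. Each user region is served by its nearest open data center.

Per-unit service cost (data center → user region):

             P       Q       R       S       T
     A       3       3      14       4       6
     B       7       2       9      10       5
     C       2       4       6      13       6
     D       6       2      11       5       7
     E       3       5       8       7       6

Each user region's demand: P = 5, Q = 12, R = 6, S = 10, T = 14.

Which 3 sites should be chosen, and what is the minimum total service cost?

Choose A, B and C; total service cost 180.

With exactly 3 open, each user region uses its cheapest among the chosen.
{A, B, C}: P→C 2·5=10, Q→B 2·12=24, R→C 6·6=36, S→A 4·10=40, T→B 5·14=70. Service cost 180.
{B, C, D}: service cost 190
{A, C, D}: service cost 194
Among all 10 size-3 choices, {A, B, C} is lowest.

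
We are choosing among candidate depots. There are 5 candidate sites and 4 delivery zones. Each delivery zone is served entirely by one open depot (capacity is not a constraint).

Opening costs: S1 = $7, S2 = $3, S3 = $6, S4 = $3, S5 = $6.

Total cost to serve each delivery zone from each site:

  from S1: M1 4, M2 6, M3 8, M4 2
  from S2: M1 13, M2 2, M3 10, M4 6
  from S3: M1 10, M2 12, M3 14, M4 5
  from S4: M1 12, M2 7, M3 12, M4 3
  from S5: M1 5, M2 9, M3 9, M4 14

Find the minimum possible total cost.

Minimum total cost: 26

For any fixed open set, each delivery zone goes to its cheapest open site; total = fixed + service.
{S1, S2}: M1→S1 4, M2→S2 2, M3→S1 8, M4→S1 2. Service 16; fixed 10; total 26.
{S1}: M1→S1 4, M2→S1 6, M3→S1 8, M4→S1 2. Service 20; fixed 7; total 27.
{S1, S2, S4}: M1→S1 4, M2→S2 2, M3→S1 8, M4→S1 2. Service 16; fixed 13; total 29.
{S1, S2, S3, S4, S5}: service 16 + fixed 25 = 41
No other subset beats 26.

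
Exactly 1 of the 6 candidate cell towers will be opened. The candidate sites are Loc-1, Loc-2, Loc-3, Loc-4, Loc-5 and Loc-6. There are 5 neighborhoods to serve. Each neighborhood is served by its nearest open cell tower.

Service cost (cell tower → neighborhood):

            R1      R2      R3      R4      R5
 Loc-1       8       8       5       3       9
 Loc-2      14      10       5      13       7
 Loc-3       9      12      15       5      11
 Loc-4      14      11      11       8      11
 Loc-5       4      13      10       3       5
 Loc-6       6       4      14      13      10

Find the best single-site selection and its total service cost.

Choose Loc-1 only; total service cost 33.

With exactly 1 open, each neighborhood uses its cheapest among the chosen.
{Loc-1}: R1→Loc-1 8, R2→Loc-1 8, R3→Loc-1 5, R4→Loc-1 3, R5→Loc-1 9. Service cost 33.
{Loc-5}: service cost 35
{Loc-6}: service cost 47
Among all 6 size-1 choices, {Loc-1} is lowest.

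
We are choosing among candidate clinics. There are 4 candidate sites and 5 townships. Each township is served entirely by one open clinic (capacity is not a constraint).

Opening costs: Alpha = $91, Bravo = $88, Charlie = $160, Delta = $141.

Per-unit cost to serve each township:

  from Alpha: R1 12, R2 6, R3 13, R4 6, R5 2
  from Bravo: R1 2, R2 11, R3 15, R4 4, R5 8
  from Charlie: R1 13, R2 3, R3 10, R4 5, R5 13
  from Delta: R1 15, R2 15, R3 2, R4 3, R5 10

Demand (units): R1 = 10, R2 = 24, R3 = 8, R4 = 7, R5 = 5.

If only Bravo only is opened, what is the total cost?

Total cost: 560

Each township is assigned to its cheapest site among the open ones.
{Bravo}: R1→Bravo 2·10=20, R2→Bravo 11·24=264, R3→Bravo 15·8=120, R4→Bravo 4·7=28, R5→Bravo 8·5=40. Service 472; fixed 88; total 560.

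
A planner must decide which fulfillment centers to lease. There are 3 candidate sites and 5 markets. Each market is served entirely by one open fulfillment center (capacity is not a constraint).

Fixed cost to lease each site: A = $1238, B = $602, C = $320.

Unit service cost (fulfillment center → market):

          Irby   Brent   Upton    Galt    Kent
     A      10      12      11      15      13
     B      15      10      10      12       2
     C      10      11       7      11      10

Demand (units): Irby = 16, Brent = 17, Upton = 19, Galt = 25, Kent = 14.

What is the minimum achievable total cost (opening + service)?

For any fixed open set, each market goes to its cheapest open site; total = fixed + service.
{C}: Irby→C 10·16=160, Brent→C 11·17=187, Upton→C 7·19=133, Galt→C 11·25=275, Kent→C 10·14=140. Service 895; fixed 320; total 1215.
{B}: service 928 + fixed 602 = 1530
{B, C}: service 766 + fixed 922 = 1688
{A, B, C}: service 766 + fixed 2160 = 2926
(All 7 nonempty subsets were checked; C only is lowest.)

Minimum total cost: 1215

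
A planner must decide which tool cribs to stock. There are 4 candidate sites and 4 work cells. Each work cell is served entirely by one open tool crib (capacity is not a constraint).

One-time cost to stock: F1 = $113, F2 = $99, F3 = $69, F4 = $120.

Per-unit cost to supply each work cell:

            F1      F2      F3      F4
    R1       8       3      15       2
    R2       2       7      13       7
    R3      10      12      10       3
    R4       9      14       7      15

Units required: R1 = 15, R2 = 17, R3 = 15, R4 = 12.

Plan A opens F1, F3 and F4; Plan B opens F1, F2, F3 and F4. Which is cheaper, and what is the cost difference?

Plan A is cheaper by 99.

Plan A: {F1, F3, F4}: R1→F4 2·15=30, R2→F1 2·17=34, R3→F4 3·15=45, R4→F3 7·12=84. Service 193; fixed 302; total 495.
Plan B: {F1, F2, F3, F4}: R1→F4 2·15=30, R2→F1 2·17=34, R3→F4 3·15=45, R4→F3 7·12=84. Service 193; fixed 401; total 594.
Difference: |495 − 594| = 99.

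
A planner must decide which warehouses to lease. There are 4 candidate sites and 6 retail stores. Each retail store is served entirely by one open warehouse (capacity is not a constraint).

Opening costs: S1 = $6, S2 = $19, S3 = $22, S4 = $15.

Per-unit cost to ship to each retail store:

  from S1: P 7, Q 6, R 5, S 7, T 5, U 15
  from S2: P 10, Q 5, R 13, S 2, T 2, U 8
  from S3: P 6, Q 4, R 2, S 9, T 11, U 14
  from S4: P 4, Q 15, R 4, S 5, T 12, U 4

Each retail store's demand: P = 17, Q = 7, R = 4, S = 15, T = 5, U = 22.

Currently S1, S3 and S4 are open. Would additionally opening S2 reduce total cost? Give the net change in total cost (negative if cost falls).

Yes — net change −41 (cost falls by 41).

Current service cost with {S1, S3, S4}: 292.
Adding S2: each retail store re-picks its cheapest; new service cost 232, saving 60.
Extra fixed cost: 19. Net change = 19 − 60 = -41.
(Totals: 335 → 294.)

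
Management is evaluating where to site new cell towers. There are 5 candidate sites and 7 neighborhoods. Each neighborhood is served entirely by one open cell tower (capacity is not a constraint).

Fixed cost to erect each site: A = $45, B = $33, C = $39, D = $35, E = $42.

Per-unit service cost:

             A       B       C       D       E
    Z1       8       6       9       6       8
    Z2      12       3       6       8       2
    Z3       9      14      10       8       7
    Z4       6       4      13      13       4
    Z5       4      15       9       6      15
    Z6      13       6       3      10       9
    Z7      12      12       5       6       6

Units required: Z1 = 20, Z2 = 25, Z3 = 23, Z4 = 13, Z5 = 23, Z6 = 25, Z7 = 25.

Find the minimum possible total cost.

For any fixed open set, each neighborhood goes to its cheapest open site; total = fixed + service.
{A, B, C, E}: Z1→B 6·20=120, Z2→E 2·25=50, Z3→E 7·23=161, Z4→B 4·13=52, Z5→A 4·23=92, Z6→C 3·25=75, Z7→C 5·25=125. Service 675; fixed 159; total 834.
{A, C, D, E}: Z1→D 6·20=120, Z2→E 2·25=50, Z3→E 7·23=161, Z4→E 4·13=52, Z5→A 4·23=92, Z6→C 3·25=75, Z7→C 5·25=125. Service 675; fixed 161; total 836.
{C, D, E}: Z1→D 6·20=120, Z2→E 2·25=50, Z3→E 7·23=161, Z4→E 4·13=52, Z5→D 6·23=138, Z6→C 3·25=75, Z7→C 5·25=125. Service 721; fixed 116; total 837.
{A, B, C, D, E}: Z1→B 6·20=120, Z2→E 2·25=50, Z3→E 7·23=161, Z4→B 4·13=52, Z5→A 4·23=92, Z6→C 3·25=75, Z7→C 5·25=125. Service 675; fixed 194; total 869.
No other subset beats 834.

Minimum total cost: 834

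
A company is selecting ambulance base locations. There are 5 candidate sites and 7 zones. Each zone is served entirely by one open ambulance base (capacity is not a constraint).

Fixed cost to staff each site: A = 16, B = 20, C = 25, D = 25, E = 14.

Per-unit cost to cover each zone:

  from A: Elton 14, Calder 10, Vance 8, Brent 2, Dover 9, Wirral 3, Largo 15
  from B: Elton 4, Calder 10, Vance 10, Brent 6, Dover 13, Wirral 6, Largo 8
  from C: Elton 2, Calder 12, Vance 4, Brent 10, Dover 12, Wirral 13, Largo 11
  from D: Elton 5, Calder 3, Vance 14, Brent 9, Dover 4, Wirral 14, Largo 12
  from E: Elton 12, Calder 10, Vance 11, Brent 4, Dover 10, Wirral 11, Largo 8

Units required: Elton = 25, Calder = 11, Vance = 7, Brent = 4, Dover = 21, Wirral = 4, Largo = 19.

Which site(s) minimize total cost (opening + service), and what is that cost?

For any fixed open set, each zone goes to its cheapest open site; total = fixed + service.
{A, C, D, E}: Elton→C 2·25=50, Calder→D 3·11=33, Vance→C 4·7=28, Brent→A 2·4=8, Dover→D 4·21=84, Wirral→A 3·4=12, Largo→E 8·19=152. Service 367; fixed 80; total 447.
{A, B, C, D}: service 367 + fixed 86 = 453
{B, C, D}: service 395 + fixed 70 = 465
{A, B, C, D, E}: Elton→C 2·25=50, Calder→D 3·11=33, Vance→C 4·7=28, Brent→A 2·4=8, Dover→D 4·21=84, Wirral→A 3·4=12, Largo→B 8·19=152. Service 367; fixed 100; total 467.
No other subset beats 447.

Open A, C, D and E; minimum total cost 447.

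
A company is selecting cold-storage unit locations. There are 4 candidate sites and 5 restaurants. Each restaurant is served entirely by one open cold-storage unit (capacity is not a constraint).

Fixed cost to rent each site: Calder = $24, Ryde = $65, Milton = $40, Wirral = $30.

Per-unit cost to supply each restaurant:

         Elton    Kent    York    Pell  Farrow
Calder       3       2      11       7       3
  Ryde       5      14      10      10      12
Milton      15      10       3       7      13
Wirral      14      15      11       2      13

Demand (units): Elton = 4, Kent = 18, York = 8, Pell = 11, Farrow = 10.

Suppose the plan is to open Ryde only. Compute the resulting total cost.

Each restaurant is assigned to its cheapest site among the open ones.
{Ryde}: Elton→Ryde 5·4=20, Kent→Ryde 14·18=252, York→Ryde 10·8=80, Pell→Ryde 10·11=110, Farrow→Ryde 12·10=120. Service 582; fixed 65; total 647.

Total cost: 647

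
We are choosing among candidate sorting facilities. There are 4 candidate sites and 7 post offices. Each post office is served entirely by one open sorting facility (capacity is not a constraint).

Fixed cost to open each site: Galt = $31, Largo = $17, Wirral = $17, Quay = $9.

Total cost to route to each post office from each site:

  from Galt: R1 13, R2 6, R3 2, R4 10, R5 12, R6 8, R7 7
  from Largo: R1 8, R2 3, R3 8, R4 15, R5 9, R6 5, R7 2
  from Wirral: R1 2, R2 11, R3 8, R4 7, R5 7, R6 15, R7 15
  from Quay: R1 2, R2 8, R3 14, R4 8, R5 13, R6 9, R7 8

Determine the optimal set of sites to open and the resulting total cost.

For any fixed open set, each post office goes to its cheapest open site; total = fixed + service.
{Largo, Quay}: R1→Quay 2, R2→Largo 3, R3→Largo 8, R4→Quay 8, R5→Largo 9, R6→Largo 5, R7→Largo 2. Service 37; fixed 26; total 63.
{Largo}: R1→Largo 8, R2→Largo 3, R3→Largo 8, R4→Largo 15, R5→Largo 9, R6→Largo 5, R7→Largo 2. Service 50; fixed 17; total 67.
{Largo, Wirral}: service 34 + fixed 34 = 68
{Galt, Largo, Wirral, Quay}: R1→Wirral 2, R2→Largo 3, R3→Galt 2, R4→Wirral 7, R5→Wirral 7, R6→Largo 5, R7→Largo 2. Service 28; fixed 74; total 102.
(All 15 nonempty subsets were checked; Largo and Quay is lowest.)

Open Largo and Quay; minimum total cost 63.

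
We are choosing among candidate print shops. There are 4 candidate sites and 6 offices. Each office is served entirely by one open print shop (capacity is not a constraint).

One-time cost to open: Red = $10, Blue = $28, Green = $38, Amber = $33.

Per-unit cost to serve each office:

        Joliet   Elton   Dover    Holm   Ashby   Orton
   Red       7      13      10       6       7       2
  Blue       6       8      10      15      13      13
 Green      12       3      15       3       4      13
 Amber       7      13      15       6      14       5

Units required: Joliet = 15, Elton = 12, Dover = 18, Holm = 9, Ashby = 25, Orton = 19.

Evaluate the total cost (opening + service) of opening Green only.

Each office is assigned to its cheapest site among the open ones.
{Green}: Joliet→Green 12·15=180, Elton→Green 3·12=36, Dover→Green 15·18=270, Holm→Green 3·9=27, Ashby→Green 4·25=100, Orton→Green 13·19=247. Service 860; fixed 38; total 898.

Total cost: 898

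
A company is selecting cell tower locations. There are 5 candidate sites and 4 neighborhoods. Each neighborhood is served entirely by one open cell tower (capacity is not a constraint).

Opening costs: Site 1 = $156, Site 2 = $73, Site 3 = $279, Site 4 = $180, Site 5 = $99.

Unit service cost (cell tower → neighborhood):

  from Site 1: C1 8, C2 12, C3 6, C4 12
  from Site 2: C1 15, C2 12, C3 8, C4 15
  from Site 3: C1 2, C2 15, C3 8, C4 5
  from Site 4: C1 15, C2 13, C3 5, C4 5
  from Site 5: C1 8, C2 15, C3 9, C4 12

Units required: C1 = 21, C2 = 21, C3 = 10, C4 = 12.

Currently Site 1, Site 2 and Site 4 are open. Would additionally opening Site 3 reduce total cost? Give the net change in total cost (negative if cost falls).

Current service cost with {Site 1, Site 2, Site 4}: 530.
Adding Site 3: each neighborhood re-picks its cheapest; new service cost 404, saving 126.
Extra fixed cost: 279. Net change = 279 − 126 = 153.
(Totals: 939 → 1092.)

No — net change +153 (cost rises by 153).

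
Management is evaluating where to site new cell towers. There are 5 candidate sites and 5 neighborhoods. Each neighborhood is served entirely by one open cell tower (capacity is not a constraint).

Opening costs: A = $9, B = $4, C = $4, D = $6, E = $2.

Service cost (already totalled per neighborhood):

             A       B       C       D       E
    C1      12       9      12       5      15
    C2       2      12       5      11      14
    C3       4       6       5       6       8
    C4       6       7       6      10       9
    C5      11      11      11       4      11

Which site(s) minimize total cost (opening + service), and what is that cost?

Open C and D; minimum total cost 35.

For any fixed open set, each neighborhood goes to its cheapest open site; total = fixed + service.
{C, D}: C1→D 5, C2→C 5, C3→C 5, C4→C 6, C5→D 4. Service 25; fixed 10; total 35.
{A, D}: service 21 + fixed 15 = 36
{C, D, E}: service 25 + fixed 12 = 37
{A, B, C, D, E}: service 21 + fixed 25 = 46
No other subset beats 35.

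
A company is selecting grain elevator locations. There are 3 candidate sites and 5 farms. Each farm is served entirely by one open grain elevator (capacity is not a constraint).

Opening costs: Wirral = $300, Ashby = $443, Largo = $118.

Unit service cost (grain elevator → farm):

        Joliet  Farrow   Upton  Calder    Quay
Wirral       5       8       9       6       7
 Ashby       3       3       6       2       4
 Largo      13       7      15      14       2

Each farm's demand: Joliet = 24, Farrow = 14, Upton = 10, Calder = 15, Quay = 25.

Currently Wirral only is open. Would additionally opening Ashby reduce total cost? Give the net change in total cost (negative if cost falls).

No — net change +160 (cost rises by 160).

Current service cost with {Wirral}: 587.
Adding Ashby: each farm re-picks its cheapest; new service cost 304, saving 283.
Extra fixed cost: 443. Net change = 443 − 283 = 160.
(Totals: 887 → 1047.)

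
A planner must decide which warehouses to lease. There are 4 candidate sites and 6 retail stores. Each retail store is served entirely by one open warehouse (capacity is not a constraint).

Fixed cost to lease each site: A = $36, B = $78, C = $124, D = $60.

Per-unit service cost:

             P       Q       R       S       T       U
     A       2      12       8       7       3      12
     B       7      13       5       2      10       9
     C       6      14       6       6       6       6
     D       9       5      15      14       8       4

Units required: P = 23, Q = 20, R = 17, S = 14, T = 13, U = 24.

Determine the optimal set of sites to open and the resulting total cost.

Open A, B and D; minimum total cost 568.

For any fixed open set, each retail store goes to its cheapest open site; total = fixed + service.
{A, B, D}: P→A 2·23=46, Q→D 5·20=100, R→B 5·17=85, S→B 2·14=28, T→A 3·13=39, U→D 4·24=96. Service 394; fixed 174; total 568.
{A, D}: P→A 2·23=46, Q→D 5·20=100, R→A 8·17=136, S→A 7·14=98, T→A 3·13=39, U→D 4·24=96. Service 515; fixed 96; total 611.
{A, C, D}: service 467 + fixed 220 = 687
{A, B, C, D}: service 394 + fixed 298 = 692
(All 15 nonempty subsets were checked; A, B and D is lowest.)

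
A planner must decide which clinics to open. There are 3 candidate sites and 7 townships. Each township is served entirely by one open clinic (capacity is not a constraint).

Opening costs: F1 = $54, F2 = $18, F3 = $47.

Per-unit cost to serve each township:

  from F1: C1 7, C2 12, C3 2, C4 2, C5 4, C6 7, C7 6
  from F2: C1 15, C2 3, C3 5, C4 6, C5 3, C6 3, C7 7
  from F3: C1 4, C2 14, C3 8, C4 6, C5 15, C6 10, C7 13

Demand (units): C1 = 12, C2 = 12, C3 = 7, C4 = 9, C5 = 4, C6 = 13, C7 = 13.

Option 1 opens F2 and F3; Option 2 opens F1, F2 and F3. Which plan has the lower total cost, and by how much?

Option 2 is cheaper by 16.

Option 1: {F2, F3}: C1→F3 4·12=48, C2→F2 3·12=36, C3→F2 5·7=35, C4→F2 6·9=54, C5→F2 3·4=12, C6→F2 3·13=39, C7→F2 7·13=91. Service 315; fixed 65; total 380.
Option 2: {F1, F2, F3}: C1→F3 4·12=48, C2→F2 3·12=36, C3→F1 2·7=14, C4→F1 2·9=18, C5→F2 3·4=12, C6→F2 3·13=39, C7→F1 6·13=78. Service 245; fixed 119; total 364.
Difference: |380 − 364| = 16.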